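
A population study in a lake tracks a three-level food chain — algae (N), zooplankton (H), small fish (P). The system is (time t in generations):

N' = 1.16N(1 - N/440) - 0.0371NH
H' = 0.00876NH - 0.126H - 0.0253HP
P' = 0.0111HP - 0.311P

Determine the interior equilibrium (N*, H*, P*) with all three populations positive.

N* ≈ 45.7, H* ≈ 28, P* ≈ 10.8

From dP/dt = 0: 0.0111H* = 0.311, so H* = 28.
From dN/dt = 0: 1.16(1 - N*/440) = 0.0371·28, giving N* = 440·(1 - 0.896) = 45.7.
From dH/dt = 0: 0.00876·45.7 - 0.126 = 0.0253P*, so P* = 0.274/0.0253 = 10.8.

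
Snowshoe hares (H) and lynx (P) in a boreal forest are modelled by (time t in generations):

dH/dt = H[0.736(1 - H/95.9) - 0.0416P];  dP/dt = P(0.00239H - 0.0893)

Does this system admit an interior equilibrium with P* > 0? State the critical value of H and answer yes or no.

Threshold H = 37.4; K > 37.4, so yes, the predator persists.

The predator equation gives dP/dt > 0 only when H > 0.0893/0.00239 = 37.4.
Without the predator, H → K = 95.9. Since 95.9 > 37.4, the predator can invade and persist.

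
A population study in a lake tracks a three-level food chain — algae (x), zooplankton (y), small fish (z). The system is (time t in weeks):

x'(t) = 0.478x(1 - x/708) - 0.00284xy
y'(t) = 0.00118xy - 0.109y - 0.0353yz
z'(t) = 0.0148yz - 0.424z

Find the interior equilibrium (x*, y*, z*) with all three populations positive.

x* ≈ 587, y* ≈ 28.6, z* ≈ 16.6

From dz/dt = 0: 0.0148y* = 0.424, so y* = 28.6.
From dx/dt = 0: 0.478(1 - x*/708) = 0.00284·28.6, giving x* = 708·(1 - 0.17) = 587.
From dy/dt = 0: 0.00118·587 - 0.109 = 0.0353z*, so z* = 0.584/0.0353 = 16.6.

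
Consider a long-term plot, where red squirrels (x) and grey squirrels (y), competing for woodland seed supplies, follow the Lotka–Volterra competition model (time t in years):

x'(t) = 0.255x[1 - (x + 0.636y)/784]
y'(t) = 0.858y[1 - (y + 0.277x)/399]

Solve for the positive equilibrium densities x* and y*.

Setting both brackets to zero gives the nullclines x + 0.636y = 784 and 0.277x + y = 399.
Substituting y = 399 - 0.277x into the first: x(1 - 0.636·0.277) = 784 - 0.636·399.
So x* = 530/0.824 = 644, and then y* = 399 - 0.277·644 = 221.

x* ≈ 644, y* ≈ 221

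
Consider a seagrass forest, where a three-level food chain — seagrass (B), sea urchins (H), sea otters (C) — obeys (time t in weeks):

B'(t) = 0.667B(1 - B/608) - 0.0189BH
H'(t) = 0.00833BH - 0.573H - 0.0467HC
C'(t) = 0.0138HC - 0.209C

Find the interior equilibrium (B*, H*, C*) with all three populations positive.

B* ≈ 347, H* ≈ 15.1, C* ≈ 49.6

From dC/dt = 0: 0.0138H* = 0.209, so H* = 15.1.
From dB/dt = 0: 0.667(1 - B*/608) = 0.0189·15.1, giving B* = 608·(1 - 0.429) = 347.
From dH/dt = 0: 0.00833·347 - 0.573 = 0.0467C*, so C* = 2.32/0.0467 = 49.6.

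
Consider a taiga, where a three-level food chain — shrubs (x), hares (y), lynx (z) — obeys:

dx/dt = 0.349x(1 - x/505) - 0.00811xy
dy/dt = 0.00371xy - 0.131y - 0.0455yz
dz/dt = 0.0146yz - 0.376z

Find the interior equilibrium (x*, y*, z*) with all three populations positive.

x* ≈ 203, y* ≈ 25.8, z* ≈ 13.7

From dz/dt = 0: 0.0146y* = 0.376, so y* = 25.8.
From dx/dt = 0: 0.349(1 - x*/505) = 0.00811·25.8, giving x* = 505·(1 - 0.598) = 203.
From dy/dt = 0: 0.00371·203 - 0.131 = 0.0455z*, so z* = 0.621/0.0455 = 13.7.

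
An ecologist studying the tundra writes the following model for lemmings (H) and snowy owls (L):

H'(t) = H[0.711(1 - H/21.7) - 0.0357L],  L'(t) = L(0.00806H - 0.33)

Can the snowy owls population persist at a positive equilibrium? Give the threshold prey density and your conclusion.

The predator equation gives dL/dt > 0 only when H > 0.33/0.00806 = 40.9.
Without the predator, H → K = 21.7. Since 21.7 < 40.9, the predator cannot invade.

Threshold H = 40.9; K < 40.9, so no, the predator goes extinct.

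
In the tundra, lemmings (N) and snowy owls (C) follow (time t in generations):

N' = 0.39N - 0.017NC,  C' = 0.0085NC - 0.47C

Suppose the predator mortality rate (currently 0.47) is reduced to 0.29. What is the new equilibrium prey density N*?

N* ≈ 34.1

At the interior fixed point, setting dC/dt = 0 with C > 0 fixes N* = (predator death rate)/(NC coefficient) — independent of the other coefficients.
With the change, N* = 0.29/0.0085 = 34.1; it falls from 55.3.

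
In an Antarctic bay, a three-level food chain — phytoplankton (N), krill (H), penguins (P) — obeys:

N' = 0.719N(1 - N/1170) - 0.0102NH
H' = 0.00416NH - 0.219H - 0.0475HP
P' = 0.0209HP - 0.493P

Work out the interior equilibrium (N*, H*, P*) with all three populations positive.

N* ≈ 778, H* ≈ 23.6, P* ≈ 63.6

From dP/dt = 0: 0.0209H* = 0.493, so H* = 23.6.
From dN/dt = 0: 0.719(1 - N*/1170) = 0.0102·23.6, giving N* = 1170·(1 - 0.335) = 778.
From dH/dt = 0: 0.00416·778 - 0.219 = 0.0475P*, so P* = 3.02/0.0475 = 63.6.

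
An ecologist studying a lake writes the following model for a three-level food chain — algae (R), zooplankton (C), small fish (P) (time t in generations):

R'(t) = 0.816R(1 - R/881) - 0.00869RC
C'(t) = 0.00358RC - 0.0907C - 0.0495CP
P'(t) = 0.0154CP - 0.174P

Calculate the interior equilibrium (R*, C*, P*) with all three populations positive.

From dP/dt = 0: 0.0154C* = 0.174, so C* = 11.3.
From dR/dt = 0: 0.816(1 - R*/881) = 0.00869·11.3, giving R* = 881·(1 - 0.12) = 775.
From dC/dt = 0: 0.00358·775 - 0.0907 = 0.0495P*, so P* = 2.68/0.0495 = 54.2.

R* ≈ 775, C* ≈ 11.3, P* ≈ 54.2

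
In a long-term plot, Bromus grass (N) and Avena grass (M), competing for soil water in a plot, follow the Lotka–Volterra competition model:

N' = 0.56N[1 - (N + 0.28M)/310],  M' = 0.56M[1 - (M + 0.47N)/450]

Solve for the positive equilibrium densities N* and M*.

Setting both brackets to zero gives the nullclines N + 0.28M = 310 and 0.47N + M = 450.
Substituting M = 450 - 0.47N into the first: N(1 - 0.28·0.47) = 310 - 0.28·450.
So N* = 184/0.868 = 212, and then M* = 450 - 0.47·212 = 350.

N* ≈ 212, M* ≈ 350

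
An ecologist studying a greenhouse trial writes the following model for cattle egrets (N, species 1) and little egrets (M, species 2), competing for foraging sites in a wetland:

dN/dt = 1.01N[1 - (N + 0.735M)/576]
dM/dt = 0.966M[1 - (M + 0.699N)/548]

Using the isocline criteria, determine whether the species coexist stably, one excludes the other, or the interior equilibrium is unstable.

Compare the nullcline intercepts: K1/α12 = 576/0.735 = 784 > K2 = 548; K2/α21 = 548/0.699 = 784 > K1 = 576.
Since both inequalities hold, each species can invade when rare, so the interior equilibrium is stable.

stable coexistence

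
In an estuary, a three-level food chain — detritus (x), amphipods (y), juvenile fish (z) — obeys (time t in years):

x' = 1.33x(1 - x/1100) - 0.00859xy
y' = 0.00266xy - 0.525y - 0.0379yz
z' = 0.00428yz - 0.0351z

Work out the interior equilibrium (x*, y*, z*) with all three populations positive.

x* ≈ 1040, y* ≈ 8.2, z* ≈ 59.3

From dz/dt = 0: 0.00428y* = 0.0351, so y* = 8.2.
From dx/dt = 0: 1.33(1 - x*/1100) = 0.00859·8.2, giving x* = 1100·(1 - 0.053) = 1040.
From dy/dt = 0: 0.00266·1040 - 0.525 = 0.0379z*, so z* = 2.25/0.0379 = 59.3.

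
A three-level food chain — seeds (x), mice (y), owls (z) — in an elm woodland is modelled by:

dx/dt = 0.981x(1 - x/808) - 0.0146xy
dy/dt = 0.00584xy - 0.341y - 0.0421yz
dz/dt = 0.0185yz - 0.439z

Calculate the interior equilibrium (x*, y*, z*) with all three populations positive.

From dz/dt = 0: 0.0185y* = 0.439, so y* = 23.7.
From dx/dt = 0: 0.981(1 - x*/808) = 0.0146·23.7, giving x* = 808·(1 - 0.353) = 523.
From dy/dt = 0: 0.00584·523 - 0.341 = 0.0421z*, so z* = 2.71/0.0421 = 64.4.

x* ≈ 523, y* ≈ 23.7, z* ≈ 64.4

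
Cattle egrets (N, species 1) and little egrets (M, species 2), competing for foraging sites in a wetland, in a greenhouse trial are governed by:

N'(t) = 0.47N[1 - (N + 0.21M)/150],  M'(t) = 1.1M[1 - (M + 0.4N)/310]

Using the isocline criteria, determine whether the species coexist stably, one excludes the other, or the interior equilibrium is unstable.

Compare the nullcline intercepts: K1/α12 = 150/0.21 = 714 > K2 = 310; K2/α21 = 310/0.4 = 775 > K1 = 150.
Since both inequalities hold, each species can invade when rare, so the interior equilibrium is stable.

stable coexistence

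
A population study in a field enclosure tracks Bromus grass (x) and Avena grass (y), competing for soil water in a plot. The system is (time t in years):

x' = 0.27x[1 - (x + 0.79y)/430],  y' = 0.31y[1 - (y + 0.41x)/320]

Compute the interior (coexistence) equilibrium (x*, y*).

Setting both brackets to zero gives the nullclines x + 0.79y = 430 and 0.41x + y = 320.
Substituting y = 320 - 0.41x into the first: x(1 - 0.79·0.41) = 430 - 0.79·320.
So x* = 177/0.676 = 262, and then y* = 320 - 0.41·262 = 213.

x* ≈ 262, y* ≈ 213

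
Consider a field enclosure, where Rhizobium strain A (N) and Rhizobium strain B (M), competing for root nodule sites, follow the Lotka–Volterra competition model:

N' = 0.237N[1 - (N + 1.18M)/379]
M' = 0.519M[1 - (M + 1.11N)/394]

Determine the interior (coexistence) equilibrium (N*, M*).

Setting both brackets to zero gives the nullclines N + 1.18M = 379 and 1.11N + M = 394.
Substituting M = 394 - 1.11N into the first: N(1 - 1.18·1.11) = 379 - 1.18·394.
So N* = -85.9/-0.31 = 277, and then M* = 394 - 1.11·277 = 86.2.

N* ≈ 277, M* ≈ 86.2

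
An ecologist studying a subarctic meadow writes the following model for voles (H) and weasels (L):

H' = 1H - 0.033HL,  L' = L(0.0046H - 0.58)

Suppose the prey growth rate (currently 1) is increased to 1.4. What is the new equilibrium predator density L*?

At the interior fixed point, setting dH/dt = 0 with H > 0 fixes L* = (prey growth rate)/(HL coefficient) — independent of the other coefficients.
With the change, L* = 1.4/0.033 = 42.4; it rises from 30.3.

L* ≈ 42.4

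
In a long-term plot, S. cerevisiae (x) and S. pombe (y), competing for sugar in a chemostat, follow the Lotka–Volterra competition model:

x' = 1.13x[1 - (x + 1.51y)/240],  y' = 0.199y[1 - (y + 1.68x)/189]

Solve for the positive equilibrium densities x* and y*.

x* ≈ 29.5, y* ≈ 139

Setting both brackets to zero gives the nullclines x + 1.51y = 240 and 1.68x + y = 189.
Substituting y = 189 - 1.68x into the first: x(1 - 1.51·1.68) = 240 - 1.51·189.
So x* = -45.4/-1.54 = 29.5, and then y* = 189 - 1.68·29.5 = 139.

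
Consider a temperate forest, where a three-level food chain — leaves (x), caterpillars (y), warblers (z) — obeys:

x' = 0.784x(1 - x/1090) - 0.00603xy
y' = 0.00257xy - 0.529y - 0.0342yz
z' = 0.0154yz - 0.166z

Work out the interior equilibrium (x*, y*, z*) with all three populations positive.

From dz/dt = 0: 0.0154y* = 0.166, so y* = 10.8.
From dx/dt = 0: 0.784(1 - x*/1090) = 0.00603·10.8, giving x* = 1090·(1 - 0.0829) = 1000.
From dy/dt = 0: 0.00257·1000 - 0.529 = 0.0342z*, so z* = 2.04/0.0342 = 59.7.

x* ≈ 1000, y* ≈ 10.8, z* ≈ 59.7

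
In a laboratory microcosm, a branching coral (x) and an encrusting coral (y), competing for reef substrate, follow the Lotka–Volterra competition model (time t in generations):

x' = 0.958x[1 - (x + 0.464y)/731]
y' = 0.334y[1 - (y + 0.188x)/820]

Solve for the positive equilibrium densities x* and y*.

Setting both brackets to zero gives the nullclines x + 0.464y = 731 and 0.188x + y = 820.
Substituting y = 820 - 0.188x into the first: x(1 - 0.464·0.188) = 731 - 0.464·820.
So x* = 351/0.913 = 384, and then y* = 820 - 0.188·384 = 748.

x* ≈ 384, y* ≈ 748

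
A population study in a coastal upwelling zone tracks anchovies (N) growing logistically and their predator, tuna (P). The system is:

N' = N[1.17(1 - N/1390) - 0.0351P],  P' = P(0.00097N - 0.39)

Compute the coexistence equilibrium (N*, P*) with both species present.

N* ≈ 402, P* ≈ 23.7

From dP/dt = 0 with P > 0: 0.00097N* = 0.39, so N* = 402.
Substitute into dN/dt = 0: 1.17(1 - 402/1390) = 0.0351P*.
The bracket is 0.711, giving P* = 0.832/0.0351 = 23.7.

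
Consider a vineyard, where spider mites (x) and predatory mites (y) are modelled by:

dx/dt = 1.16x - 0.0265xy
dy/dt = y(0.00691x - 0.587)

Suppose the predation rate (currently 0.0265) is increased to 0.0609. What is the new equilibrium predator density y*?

At the interior fixed point, setting dx/dt = 0 with x > 0 fixes y* = (prey growth rate)/(xy coefficient) — independent of the other coefficients.
With the change, y* = 1.16/0.0609 = 19; it falls from 43.8.

y* ≈ 19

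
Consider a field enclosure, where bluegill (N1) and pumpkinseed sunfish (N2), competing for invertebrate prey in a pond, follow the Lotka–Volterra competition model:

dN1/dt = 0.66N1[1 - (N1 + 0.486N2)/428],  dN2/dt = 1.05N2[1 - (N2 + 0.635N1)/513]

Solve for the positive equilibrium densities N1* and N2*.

N1* ≈ 258, N2* ≈ 349

Setting both brackets to zero gives the nullclines N1 + 0.486N2 = 428 and 0.635N1 + N2 = 513.
Substituting N2 = 513 - 0.635N1 into the first: N1(1 - 0.486·0.635) = 428 - 0.486·513.
So N1* = 179/0.691 = 258, and then N2* = 513 - 0.635·258 = 349.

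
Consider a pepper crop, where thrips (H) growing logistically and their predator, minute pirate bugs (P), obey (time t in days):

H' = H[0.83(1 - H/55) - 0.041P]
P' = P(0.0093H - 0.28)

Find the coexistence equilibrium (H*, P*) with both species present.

From dP/dt = 0 with P > 0: 0.0093H* = 0.28, so H* = 30.1.
Substitute into dH/dt = 0: 0.83(1 - 30.1/55) = 0.041P*.
The bracket is 0.453, giving P* = 0.376/0.041 = 9.16.

H* ≈ 30.1, P* ≈ 9.16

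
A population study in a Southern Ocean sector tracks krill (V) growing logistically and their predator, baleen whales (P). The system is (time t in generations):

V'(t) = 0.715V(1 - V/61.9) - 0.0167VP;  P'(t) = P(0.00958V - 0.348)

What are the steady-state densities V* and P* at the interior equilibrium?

From dP/dt = 0 with P > 0: 0.00958V* = 0.348, so V* = 36.3.
Substitute into dV/dt = 0: 0.715(1 - 36.3/61.9) = 0.0167P*.
The bracket is 0.413, giving P* = 0.295/0.0167 = 17.7.

V* ≈ 36.3, P* ≈ 17.7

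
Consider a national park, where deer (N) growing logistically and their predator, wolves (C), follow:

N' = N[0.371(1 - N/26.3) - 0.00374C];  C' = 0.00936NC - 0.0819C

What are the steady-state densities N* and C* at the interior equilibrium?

N* ≈ 8.75, C* ≈ 66.2

From dC/dt = 0 with C > 0: 0.00936N* = 0.0819, so N* = 8.75.
Substitute into dN/dt = 0: 0.371(1 - 8.75/26.3) = 0.00374C*.
The bracket is 0.667, giving C* = 0.248/0.00374 = 66.2.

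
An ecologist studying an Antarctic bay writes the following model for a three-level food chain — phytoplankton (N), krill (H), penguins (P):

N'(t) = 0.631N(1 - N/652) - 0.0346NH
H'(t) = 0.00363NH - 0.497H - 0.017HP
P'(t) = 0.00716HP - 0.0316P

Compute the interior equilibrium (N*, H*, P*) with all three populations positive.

N* ≈ 494, H* ≈ 4.41, P* ≈ 76.3

From dP/dt = 0: 0.00716H* = 0.0316, so H* = 4.41.
From dN/dt = 0: 0.631(1 - N*/652) = 0.0346·4.41, giving N* = 652·(1 - 0.242) = 494.
From dH/dt = 0: 0.00363·494 - 0.497 = 0.017P*, so P* = 1.3/0.017 = 76.3.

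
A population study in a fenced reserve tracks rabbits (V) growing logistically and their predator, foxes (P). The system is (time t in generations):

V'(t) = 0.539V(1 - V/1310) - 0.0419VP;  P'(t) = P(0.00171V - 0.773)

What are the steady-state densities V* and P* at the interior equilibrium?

V* ≈ 452, P* ≈ 8.42

From dP/dt = 0 with P > 0: 0.00171V* = 0.773, so V* = 452.
Substitute into dV/dt = 0: 0.539(1 - 452/1310) = 0.0419P*.
The bracket is 0.655, giving P* = 0.353/0.0419 = 8.42.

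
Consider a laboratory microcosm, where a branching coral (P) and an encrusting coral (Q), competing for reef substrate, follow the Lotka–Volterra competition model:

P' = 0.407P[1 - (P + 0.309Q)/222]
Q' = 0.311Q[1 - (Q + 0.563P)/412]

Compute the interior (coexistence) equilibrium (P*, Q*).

Setting both brackets to zero gives the nullclines P + 0.309Q = 222 and 0.563P + Q = 412.
Substituting Q = 412 - 0.563P into the first: P(1 - 0.309·0.563) = 222 - 0.309·412.
So P* = 94.7/0.826 = 115, and then Q* = 412 - 0.563·115 = 347.

P* ≈ 115, Q* ≈ 347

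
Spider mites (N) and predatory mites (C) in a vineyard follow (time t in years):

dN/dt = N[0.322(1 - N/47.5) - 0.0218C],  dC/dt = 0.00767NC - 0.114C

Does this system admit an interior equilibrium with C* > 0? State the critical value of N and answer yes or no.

The predator equation gives dC/dt > 0 only when N > 0.114/0.00767 = 14.9.
Without the predator, N → K = 47.5. Since 47.5 > 14.9, the predator can invade and persist.

Threshold N = 14.9; K > 14.9, so yes, the predator persists.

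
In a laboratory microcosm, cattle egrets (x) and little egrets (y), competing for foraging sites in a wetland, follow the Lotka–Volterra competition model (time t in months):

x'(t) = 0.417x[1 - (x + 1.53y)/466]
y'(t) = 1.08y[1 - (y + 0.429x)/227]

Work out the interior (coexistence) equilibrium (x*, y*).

Setting both brackets to zero gives the nullclines x + 1.53y = 466 and 0.429x + y = 227.
Substituting y = 227 - 0.429x into the first: x(1 - 1.53·0.429) = 466 - 1.53·227.
So x* = 119/0.344 = 345, and then y* = 227 - 0.429·345 = 78.8.

x* ≈ 345, y* ≈ 78.8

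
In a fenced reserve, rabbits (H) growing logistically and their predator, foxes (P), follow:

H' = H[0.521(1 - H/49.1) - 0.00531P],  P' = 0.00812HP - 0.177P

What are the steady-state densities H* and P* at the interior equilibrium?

H* ≈ 21.8, P* ≈ 54.6

From dP/dt = 0 with P > 0: 0.00812H* = 0.177, so H* = 21.8.
Substitute into dH/dt = 0: 0.521(1 - 21.8/49.1) = 0.00531P*.
The bracket is 0.556, giving P* = 0.29/0.00531 = 54.6.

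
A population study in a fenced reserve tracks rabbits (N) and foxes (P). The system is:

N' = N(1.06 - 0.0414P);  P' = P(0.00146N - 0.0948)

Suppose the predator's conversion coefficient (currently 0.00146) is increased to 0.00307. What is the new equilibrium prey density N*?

At the interior fixed point, setting dP/dt = 0 with P > 0 fixes N* = (predator death rate)/(NP coefficient) — independent of the other coefficients.
With the change, N* = 0.0948/0.00307 = 30.9; it falls from 64.9.

N* ≈ 30.9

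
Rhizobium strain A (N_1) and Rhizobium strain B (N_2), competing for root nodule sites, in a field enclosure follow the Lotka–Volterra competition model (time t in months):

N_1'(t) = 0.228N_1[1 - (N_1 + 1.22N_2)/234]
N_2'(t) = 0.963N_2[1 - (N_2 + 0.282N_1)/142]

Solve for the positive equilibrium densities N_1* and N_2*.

Setting both brackets to zero gives the nullclines N_1 + 1.22N_2 = 234 and 0.282N_1 + N_2 = 142.
Substituting N_2 = 142 - 0.282N_1 into the first: N_1(1 - 1.22·0.282) = 234 - 1.22·142.
So N_1* = 60.8/0.656 = 92.6, and then N_2* = 142 - 0.282·92.6 = 116.

N_1* ≈ 92.6, N_2* ≈ 116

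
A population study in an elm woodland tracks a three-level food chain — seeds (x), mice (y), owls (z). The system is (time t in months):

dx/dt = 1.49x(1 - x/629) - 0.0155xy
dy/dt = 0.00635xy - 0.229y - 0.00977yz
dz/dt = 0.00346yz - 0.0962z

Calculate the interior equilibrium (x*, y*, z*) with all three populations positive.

From dz/dt = 0: 0.00346y* = 0.0962, so y* = 27.8.
From dx/dt = 0: 1.49(1 - x*/629) = 0.0155·27.8, giving x* = 629·(1 - 0.289) = 447.
From dy/dt = 0: 0.00635·447 - 0.229 = 0.00977z*, so z* = 2.61/0.00977 = 267.

x* ≈ 447, y* ≈ 27.8, z* ≈ 267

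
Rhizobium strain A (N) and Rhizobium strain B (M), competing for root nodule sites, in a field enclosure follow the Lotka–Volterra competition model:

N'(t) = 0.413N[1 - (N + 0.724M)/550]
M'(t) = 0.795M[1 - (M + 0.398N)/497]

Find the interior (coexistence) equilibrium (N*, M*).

Setting both brackets to zero gives the nullclines N + 0.724M = 550 and 0.398N + M = 497.
Substituting M = 497 - 0.398N into the first: N(1 - 0.724·0.398) = 550 - 0.724·497.
So N* = 190/0.712 = 267, and then M* = 497 - 0.398·267 = 391.

N* ≈ 267, M* ≈ 391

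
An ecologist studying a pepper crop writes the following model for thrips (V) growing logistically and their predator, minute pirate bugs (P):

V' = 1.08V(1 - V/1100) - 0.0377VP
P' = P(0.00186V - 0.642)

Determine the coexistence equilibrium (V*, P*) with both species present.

From dP/dt = 0 with P > 0: 0.00186V* = 0.642, so V* = 345.
Substitute into dV/dt = 0: 1.08(1 - 345/1100) = 0.0377P*.
The bracket is 0.686, giving P* = 0.741/0.0377 = 19.7.

V* ≈ 345, P* ≈ 19.7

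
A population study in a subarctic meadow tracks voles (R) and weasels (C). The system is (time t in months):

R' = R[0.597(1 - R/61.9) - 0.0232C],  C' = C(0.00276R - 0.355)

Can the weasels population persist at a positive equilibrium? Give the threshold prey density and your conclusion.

Threshold R = 129; K < 129, so no, the predator goes extinct.

The predator equation gives dC/dt > 0 only when R > 0.355/0.00276 = 129.
Without the predator, R → K = 61.9. Since 61.9 < 129, the predator cannot invade.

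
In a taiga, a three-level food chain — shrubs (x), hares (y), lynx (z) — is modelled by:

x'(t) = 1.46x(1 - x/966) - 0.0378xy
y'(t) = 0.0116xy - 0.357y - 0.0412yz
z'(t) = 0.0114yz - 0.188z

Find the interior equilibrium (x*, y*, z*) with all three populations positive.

x* ≈ 554, y* ≈ 16.5, z* ≈ 147

From dz/dt = 0: 0.0114y* = 0.188, so y* = 16.5.
From dx/dt = 0: 1.46(1 - x*/966) = 0.0378·16.5, giving x* = 966·(1 - 0.427) = 554.
From dy/dt = 0: 0.0116·554 - 0.357 = 0.0412z*, so z* = 6.06/0.0412 = 147.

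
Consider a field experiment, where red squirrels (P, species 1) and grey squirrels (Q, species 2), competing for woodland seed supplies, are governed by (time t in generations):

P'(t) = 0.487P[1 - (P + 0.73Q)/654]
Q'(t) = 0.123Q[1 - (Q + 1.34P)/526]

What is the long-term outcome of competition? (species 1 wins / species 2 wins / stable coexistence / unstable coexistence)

Compare the nullcline intercepts: K1/α12 = 654/0.73 = 896 > K2 = 526; K2/α21 = 526/1.34 = 393 < K1 = 654.
Since the inequalities point opposite ways, species 1 can invade but species 2 cannot.

species 1 excludes species 2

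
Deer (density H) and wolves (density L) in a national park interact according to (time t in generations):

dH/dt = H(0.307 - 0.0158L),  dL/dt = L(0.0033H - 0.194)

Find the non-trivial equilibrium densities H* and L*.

Set dL/dt = 0 with L > 0: 0.0033H - 0.194 = 0, so H* = 0.194/0.0033 = 58.8.
Set dH/dt = 0 with H > 0: 0.307 - 0.0158L = 0, so L* = 0.307/0.0158 = 19.4.

H* ≈ 58.8, L* ≈ 19.4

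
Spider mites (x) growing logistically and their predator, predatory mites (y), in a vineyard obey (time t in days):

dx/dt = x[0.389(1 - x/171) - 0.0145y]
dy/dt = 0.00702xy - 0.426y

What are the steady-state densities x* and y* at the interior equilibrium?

From dy/dt = 0 with y > 0: 0.00702x* = 0.426, so x* = 60.7.
Substitute into dx/dt = 0: 0.389(1 - 60.7/171) = 0.0145y*.
The bracket is 0.645, giving y* = 0.251/0.0145 = 17.3.

x* ≈ 60.7, y* ≈ 17.3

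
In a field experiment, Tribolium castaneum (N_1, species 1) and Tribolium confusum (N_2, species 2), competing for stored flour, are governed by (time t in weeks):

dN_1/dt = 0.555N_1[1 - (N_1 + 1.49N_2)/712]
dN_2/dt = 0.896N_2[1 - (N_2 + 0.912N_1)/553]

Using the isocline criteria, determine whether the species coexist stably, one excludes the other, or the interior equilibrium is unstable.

unstable coexistence (outcome depends on initial conditions)

Compare the nullcline intercepts: K1/α12 = 712/1.49 = 478 < K2 = 553; K2/α21 = 553/0.912 = 606 < K1 = 712.
Since both are reversed, neither can invade when rare; the interior point is a saddle.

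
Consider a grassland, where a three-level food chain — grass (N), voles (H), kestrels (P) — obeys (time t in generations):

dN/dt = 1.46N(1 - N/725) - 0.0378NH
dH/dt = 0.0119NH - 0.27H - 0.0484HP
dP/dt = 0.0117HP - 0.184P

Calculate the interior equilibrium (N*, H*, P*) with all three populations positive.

N* ≈ 430, H* ≈ 15.7, P* ≈ 100

From dP/dt = 0: 0.0117H* = 0.184, so H* = 15.7.
From dN/dt = 0: 1.46(1 - N*/725) = 0.0378·15.7, giving N* = 725·(1 - 0.407) = 430.
From dH/dt = 0: 0.0119·430 - 0.27 = 0.0484P*, so P* = 4.84/0.0484 = 100.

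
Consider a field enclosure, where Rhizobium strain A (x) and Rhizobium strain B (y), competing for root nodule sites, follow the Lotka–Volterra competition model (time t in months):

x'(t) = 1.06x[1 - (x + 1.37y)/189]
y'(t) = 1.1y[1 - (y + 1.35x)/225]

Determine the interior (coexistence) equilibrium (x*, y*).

x* ≈ 140, y* ≈ 35.5

Setting both brackets to zero gives the nullclines x + 1.37y = 189 and 1.35x + y = 225.
Substituting y = 225 - 1.35x into the first: x(1 - 1.37·1.35) = 189 - 1.37·225.
So x* = -119/-0.85 = 140, and then y* = 225 - 1.35·140 = 35.5.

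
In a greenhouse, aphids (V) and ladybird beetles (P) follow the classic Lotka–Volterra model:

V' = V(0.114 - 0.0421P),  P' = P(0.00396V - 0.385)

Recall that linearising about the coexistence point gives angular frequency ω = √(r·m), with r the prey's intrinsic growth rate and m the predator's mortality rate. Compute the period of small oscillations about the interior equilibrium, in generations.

Here r = 0.114 and m = 0.385, so r·m = 0.0439.
ω = √0.0439 = 0.209 per generation, hence T = 2π/ω ≈ 30 generations.

T ≈ 30 generations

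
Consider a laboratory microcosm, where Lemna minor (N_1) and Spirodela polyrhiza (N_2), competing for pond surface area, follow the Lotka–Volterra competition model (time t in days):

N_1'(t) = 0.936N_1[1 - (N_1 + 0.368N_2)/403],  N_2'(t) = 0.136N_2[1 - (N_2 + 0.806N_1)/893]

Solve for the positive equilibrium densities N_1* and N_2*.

N_1* ≈ 106, N_2* ≈ 808

Setting both brackets to zero gives the nullclines N_1 + 0.368N_2 = 403 and 0.806N_1 + N_2 = 893.
Substituting N_2 = 893 - 0.806N_1 into the first: N_1(1 - 0.368·0.806) = 403 - 0.368·893.
So N_1* = 74.4/0.703 = 106, and then N_2* = 893 - 0.806·106 = 808.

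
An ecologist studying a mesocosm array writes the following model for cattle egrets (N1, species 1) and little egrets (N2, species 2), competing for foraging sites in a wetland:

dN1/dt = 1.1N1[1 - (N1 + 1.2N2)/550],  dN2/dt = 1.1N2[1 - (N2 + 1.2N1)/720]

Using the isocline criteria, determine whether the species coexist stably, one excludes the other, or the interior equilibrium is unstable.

species 2 excludes species 1

Compare the nullcline intercepts: K1/α12 = 550/1.2 = 458 < K2 = 720; K2/α21 = 720/1.2 = 600 > K1 = 550.
Since the inequalities point opposite ways, species 2 can invade but species 1 cannot.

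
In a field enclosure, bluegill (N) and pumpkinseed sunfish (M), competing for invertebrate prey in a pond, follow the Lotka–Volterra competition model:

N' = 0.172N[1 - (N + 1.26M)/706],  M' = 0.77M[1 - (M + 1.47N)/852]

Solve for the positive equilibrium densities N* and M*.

N* ≈ 431, M* ≈ 218

Setting both brackets to zero gives the nullclines N + 1.26M = 706 and 1.47N + M = 852.
Substituting M = 852 - 1.47N into the first: N(1 - 1.26·1.47) = 706 - 1.26·852.
So N* = -368/-0.852 = 431, and then M* = 852 - 1.47·431 = 218.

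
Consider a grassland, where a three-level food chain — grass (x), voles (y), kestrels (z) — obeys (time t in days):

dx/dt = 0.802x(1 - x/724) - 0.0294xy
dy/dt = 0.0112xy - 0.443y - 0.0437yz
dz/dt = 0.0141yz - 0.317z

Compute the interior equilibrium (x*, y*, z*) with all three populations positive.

x* ≈ 127, y* ≈ 22.5, z* ≈ 22.5

From dz/dt = 0: 0.0141y* = 0.317, so y* = 22.5.
From dx/dt = 0: 0.802(1 - x*/724) = 0.0294·22.5, giving x* = 724·(1 - 0.824) = 127.
From dy/dt = 0: 0.0112·127 - 0.443 = 0.0437z*, so z* = 0.983/0.0437 = 22.5.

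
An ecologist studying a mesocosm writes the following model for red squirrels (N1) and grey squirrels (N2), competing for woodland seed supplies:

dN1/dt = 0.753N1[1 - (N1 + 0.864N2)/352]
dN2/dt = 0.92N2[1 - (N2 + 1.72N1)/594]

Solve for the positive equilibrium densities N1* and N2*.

N1* ≈ 332, N2* ≈ 23.5

Setting both brackets to zero gives the nullclines N1 + 0.864N2 = 352 and 1.72N1 + N2 = 594.
Substituting N2 = 594 - 1.72N1 into the first: N1(1 - 0.864·1.72) = 352 - 0.864·594.
So N1* = -161/-0.486 = 332, and then N2* = 594 - 1.72·332 = 23.5.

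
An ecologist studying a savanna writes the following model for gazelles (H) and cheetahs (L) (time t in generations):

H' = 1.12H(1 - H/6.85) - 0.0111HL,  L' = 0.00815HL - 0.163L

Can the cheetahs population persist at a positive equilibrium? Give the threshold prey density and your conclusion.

Threshold H = 20; K < 20, so no, the predator goes extinct.

The predator equation gives dL/dt > 0 only when H > 0.163/0.00815 = 20.
Without the predator, H → K = 6.85. Since 6.85 < 20, the predator cannot invade.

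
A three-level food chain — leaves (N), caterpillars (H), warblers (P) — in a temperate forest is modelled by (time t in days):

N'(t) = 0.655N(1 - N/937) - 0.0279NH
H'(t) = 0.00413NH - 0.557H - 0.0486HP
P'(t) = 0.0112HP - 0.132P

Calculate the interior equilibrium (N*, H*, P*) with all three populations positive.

N* ≈ 467, H* ≈ 11.8, P* ≈ 28.2

From dP/dt = 0: 0.0112H* = 0.132, so H* = 11.8.
From dN/dt = 0: 0.655(1 - N*/937) = 0.0279·11.8, giving N* = 937·(1 - 0.502) = 467.
From dH/dt = 0: 0.00413·467 - 0.557 = 0.0486P*, so P* = 1.37/0.0486 = 28.2.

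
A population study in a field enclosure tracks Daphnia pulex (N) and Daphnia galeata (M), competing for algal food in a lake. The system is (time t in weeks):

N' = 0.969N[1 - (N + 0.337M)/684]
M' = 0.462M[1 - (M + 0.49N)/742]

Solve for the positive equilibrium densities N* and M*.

N* ≈ 520, M* ≈ 487

Setting both brackets to zero gives the nullclines N + 0.337M = 684 and 0.49N + M = 742.
Substituting M = 742 - 0.49N into the first: N(1 - 0.337·0.49) = 684 - 0.337·742.
So N* = 434/0.835 = 520, and then M* = 742 - 0.49·520 = 487.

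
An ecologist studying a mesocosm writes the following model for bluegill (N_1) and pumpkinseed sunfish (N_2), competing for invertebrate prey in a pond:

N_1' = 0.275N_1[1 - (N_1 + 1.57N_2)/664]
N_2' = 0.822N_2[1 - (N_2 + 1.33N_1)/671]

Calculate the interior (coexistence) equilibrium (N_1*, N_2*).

Setting both brackets to zero gives the nullclines N_1 + 1.57N_2 = 664 and 1.33N_1 + N_2 = 671.
Substituting N_2 = 671 - 1.33N_1 into the first: N_1(1 - 1.57·1.33) = 664 - 1.57·671.
So N_1* = -389/-1.09 = 358, and then N_2* = 671 - 1.33·358 = 195.

N_1* ≈ 358, N_2* ≈ 195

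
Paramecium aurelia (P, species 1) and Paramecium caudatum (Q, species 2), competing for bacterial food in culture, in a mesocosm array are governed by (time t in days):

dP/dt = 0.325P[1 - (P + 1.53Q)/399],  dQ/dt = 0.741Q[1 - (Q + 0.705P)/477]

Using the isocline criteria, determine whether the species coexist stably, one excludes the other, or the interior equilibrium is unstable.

species 2 excludes species 1

Compare the nullcline intercepts: K1/α12 = 399/1.53 = 261 < K2 = 477; K2/α21 = 477/0.705 = 677 > K1 = 399.
Since the inequalities point opposite ways, species 2 can invade but species 1 cannot.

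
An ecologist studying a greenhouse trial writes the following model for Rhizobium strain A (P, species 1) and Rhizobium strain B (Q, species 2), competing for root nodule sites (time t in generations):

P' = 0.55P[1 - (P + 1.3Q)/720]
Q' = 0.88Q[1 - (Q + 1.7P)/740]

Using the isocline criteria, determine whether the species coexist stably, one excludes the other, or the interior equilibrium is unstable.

unstable coexistence (outcome depends on initial conditions)

Compare the nullcline intercepts: K1/α12 = 720/1.3 = 554 < K2 = 740; K2/α21 = 740/1.7 = 435 < K1 = 720.
Since both are reversed, neither can invade when rare; the interior point is a saddle.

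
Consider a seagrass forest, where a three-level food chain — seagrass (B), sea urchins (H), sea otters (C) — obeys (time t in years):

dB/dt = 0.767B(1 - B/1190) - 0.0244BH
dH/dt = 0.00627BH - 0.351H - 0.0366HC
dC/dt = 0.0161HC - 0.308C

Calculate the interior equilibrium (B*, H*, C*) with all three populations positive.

From dC/dt = 0: 0.0161H* = 0.308, so H* = 19.1.
From dB/dt = 0: 0.767(1 - B*/1190) = 0.0244·19.1, giving B* = 1190·(1 - 0.609) = 466.
From dH/dt = 0: 0.00627·466 - 0.351 = 0.0366C*, so C* = 2.57/0.0366 = 70.2.

B* ≈ 466, H* ≈ 19.1, C* ≈ 70.2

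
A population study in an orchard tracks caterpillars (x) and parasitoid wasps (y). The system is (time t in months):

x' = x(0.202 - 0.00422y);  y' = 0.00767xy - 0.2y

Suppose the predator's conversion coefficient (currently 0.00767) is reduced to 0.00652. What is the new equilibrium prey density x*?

At the interior fixed point, setting dy/dt = 0 with y > 0 fixes x* = (predator death rate)/(xy coefficient) — independent of the other coefficients.
With the change, x* = 0.2/0.00652 = 30.7; it rises from 26.1.

x* ≈ 30.7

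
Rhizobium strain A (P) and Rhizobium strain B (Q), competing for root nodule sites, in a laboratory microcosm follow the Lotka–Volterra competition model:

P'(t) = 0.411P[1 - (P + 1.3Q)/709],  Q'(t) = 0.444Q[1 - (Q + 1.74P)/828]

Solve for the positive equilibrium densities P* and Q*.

Setting both brackets to zero gives the nullclines P + 1.3Q = 709 and 1.74P + Q = 828.
Substituting Q = 828 - 1.74P into the first: P(1 - 1.3·1.74) = 709 - 1.3·828.
So P* = -367/-1.26 = 291, and then Q* = 828 - 1.74·291 = 321.

P* ≈ 291, Q* ≈ 321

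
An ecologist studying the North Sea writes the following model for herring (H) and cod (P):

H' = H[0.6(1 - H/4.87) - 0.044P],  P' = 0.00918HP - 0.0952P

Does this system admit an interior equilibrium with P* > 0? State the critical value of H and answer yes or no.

Threshold H = 10.4; K < 10.4, so no, the predator goes extinct.

The predator equation gives dP/dt > 0 only when H > 0.0952/0.00918 = 10.4.
Without the predator, H → K = 4.87. Since 4.87 < 10.4, the predator cannot invade.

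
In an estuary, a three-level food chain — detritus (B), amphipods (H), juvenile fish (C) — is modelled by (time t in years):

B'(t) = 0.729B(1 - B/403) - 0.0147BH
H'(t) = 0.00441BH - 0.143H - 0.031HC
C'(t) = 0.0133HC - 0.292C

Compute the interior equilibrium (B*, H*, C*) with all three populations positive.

From dC/dt = 0: 0.0133H* = 0.292, so H* = 22.
From dB/dt = 0: 0.729(1 - B*/403) = 0.0147·22, giving B* = 403·(1 - 0.443) = 225.
From dH/dt = 0: 0.00441·225 - 0.143 = 0.031C*, so C* = 0.847/0.031 = 27.3.

B* ≈ 225, H* ≈ 22, C* ≈ 27.3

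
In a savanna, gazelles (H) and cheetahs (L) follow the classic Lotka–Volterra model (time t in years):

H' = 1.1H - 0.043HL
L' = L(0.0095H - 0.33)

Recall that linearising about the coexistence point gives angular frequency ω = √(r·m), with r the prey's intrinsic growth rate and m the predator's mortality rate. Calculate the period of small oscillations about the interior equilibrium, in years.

Here r = 1.1 and m = 0.33, so r·m = 0.363.
ω = √0.363 = 0.602 per year, hence T = 2π/ω ≈ 10.4 years.

T ≈ 10.4 years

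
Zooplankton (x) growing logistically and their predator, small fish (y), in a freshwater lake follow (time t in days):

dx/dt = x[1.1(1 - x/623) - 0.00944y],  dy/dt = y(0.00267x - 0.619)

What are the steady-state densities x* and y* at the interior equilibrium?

x* ≈ 232, y* ≈ 73.2

From dy/dt = 0 with y > 0: 0.00267x* = 0.619, so x* = 232.
Substitute into dx/dt = 0: 1.1(1 - 232/623) = 0.00944y*.
The bracket is 0.628, giving y* = 0.691/0.00944 = 73.2.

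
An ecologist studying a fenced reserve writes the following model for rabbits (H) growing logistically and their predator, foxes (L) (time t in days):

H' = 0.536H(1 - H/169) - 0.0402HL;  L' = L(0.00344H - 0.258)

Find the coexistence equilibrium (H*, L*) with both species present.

H* ≈ 75, L* ≈ 7.42

From dL/dt = 0 with L > 0: 0.00344H* = 0.258, so H* = 75.
Substitute into dH/dt = 0: 0.536(1 - 75/169) = 0.0402L*.
The bracket is 0.556, giving L* = 0.298/0.0402 = 7.42.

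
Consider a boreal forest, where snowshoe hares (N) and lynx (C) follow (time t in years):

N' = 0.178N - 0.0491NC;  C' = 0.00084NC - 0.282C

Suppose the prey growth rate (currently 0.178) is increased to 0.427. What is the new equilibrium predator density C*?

C* ≈ 8.7

At the interior fixed point, setting dN/dt = 0 with N > 0 fixes C* = (prey growth rate)/(NC coefficient) — independent of the other coefficients.
With the change, C* = 0.427/0.0491 = 8.7; it rises from 3.63.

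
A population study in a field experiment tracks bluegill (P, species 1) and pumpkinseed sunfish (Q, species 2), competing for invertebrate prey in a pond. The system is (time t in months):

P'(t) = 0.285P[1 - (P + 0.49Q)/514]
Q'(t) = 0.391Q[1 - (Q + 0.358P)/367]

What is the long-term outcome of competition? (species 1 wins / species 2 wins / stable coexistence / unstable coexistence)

Compare the nullcline intercepts: K1/α12 = 514/0.49 = 1050 > K2 = 367; K2/α21 = 367/0.358 = 1030 > K1 = 514.
Since both inequalities hold, each species can invade when rare, so the interior equilibrium is stable.

stable coexistence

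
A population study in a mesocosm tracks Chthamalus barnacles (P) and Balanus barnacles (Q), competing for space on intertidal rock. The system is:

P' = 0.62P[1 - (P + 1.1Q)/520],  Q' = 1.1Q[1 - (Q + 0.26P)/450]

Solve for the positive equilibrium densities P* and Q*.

P* ≈ 35, Q* ≈ 441

Setting both brackets to zero gives the nullclines P + 1.1Q = 520 and 0.26P + Q = 450.
Substituting Q = 450 - 0.26P into the first: P(1 - 1.1·0.26) = 520 - 1.1·450.
So P* = 25/0.714 = 35, and then Q* = 450 - 0.26·35 = 441.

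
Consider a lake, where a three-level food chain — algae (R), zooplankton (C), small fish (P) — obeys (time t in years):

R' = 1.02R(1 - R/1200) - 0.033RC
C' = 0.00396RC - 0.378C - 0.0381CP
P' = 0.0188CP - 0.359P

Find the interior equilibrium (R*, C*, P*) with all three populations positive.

R* ≈ 459, C* ≈ 19.1, P* ≈ 37.7

From dP/dt = 0: 0.0188C* = 0.359, so C* = 19.1.
From dR/dt = 0: 1.02(1 - R*/1200) = 0.033·19.1, giving R* = 1200·(1 - 0.618) = 459.
From dC/dt = 0: 0.00396·459 - 0.378 = 0.0381P*, so P* = 1.44/0.0381 = 37.7.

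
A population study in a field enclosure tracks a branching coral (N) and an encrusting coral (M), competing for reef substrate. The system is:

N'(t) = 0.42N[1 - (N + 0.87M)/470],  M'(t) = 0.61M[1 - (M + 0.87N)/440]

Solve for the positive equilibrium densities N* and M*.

Setting both brackets to zero gives the nullclines N + 0.87M = 470 and 0.87N + M = 440.
Substituting M = 440 - 0.87N into the first: N(1 - 0.87·0.87) = 470 - 0.87·440.
So N* = 87.2/0.243 = 359, and then M* = 440 - 0.87·359 = 128.

N* ≈ 359, M* ≈ 128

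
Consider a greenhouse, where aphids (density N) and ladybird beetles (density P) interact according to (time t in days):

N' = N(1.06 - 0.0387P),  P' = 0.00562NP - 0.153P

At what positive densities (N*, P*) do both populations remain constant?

Set dP/dt = 0 with P > 0: 0.00562N - 0.153 = 0, so N* = 0.153/0.00562 = 27.2.
Set dN/dt = 0 with N > 0: 1.06 - 0.0387P = 0, so P* = 1.06/0.0387 = 27.4.

N* ≈ 27.2, P* ≈ 27.4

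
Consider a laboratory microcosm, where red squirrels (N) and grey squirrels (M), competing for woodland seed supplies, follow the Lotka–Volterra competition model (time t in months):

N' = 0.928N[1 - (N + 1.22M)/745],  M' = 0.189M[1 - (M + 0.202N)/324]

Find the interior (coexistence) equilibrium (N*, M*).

N* ≈ 464, M* ≈ 230

Setting both brackets to zero gives the nullclines N + 1.22M = 745 and 0.202N + M = 324.
Substituting M = 324 - 0.202N into the first: N(1 - 1.22·0.202) = 745 - 1.22·324.
So N* = 350/0.754 = 464, and then M* = 324 - 0.202·464 = 230.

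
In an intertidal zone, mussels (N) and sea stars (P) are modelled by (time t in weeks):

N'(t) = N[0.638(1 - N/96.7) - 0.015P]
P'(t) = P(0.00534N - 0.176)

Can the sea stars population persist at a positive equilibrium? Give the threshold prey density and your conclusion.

The predator equation gives dP/dt > 0 only when N > 0.176/0.00534 = 33.
Without the predator, N → K = 96.7. Since 96.7 > 33, the predator can invade and persist.

Threshold N = 33; K > 33, so yes, the predator persists.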